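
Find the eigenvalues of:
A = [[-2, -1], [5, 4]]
λ = -1, 3

Solve det(A - λI) = 0. For a 2×2 matrix this is λ² - (trace)λ + det = 0.
trace(A) = -2 + 4 = 2.
det(A) = (-2)*(4) - (-1)*(5) = -8 + 5 = -3.
Characteristic equation: λ² - (2)λ + (-3) = 0.
Discriminant: (2)² - 4*(-3) = 4 + 12 = 16.
Roots: λ = (2 ± √16) / 2 = -1, 3.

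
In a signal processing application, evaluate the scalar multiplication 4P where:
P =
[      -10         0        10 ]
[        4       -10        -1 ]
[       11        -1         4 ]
4P =
[      -40         0        40 ]
[       16       -40        -4 ]
[       44        -4        16 ]

Scalar multiplication is elementwise: (4P)[i][j] = 4 * P[i][j].
  (4P)[0][0] = 4 * (-10) = -40
  (4P)[0][1] = 4 * (0) = 0
  (4P)[0][2] = 4 * (10) = 40
  (4P)[1][0] = 4 * (4) = 16
  (4P)[1][1] = 4 * (-10) = -40
  (4P)[1][2] = 4 * (-1) = -4
  (4P)[2][0] = 4 * (11) = 44
  (4P)[2][1] = 4 * (-1) = -4
  (4P)[2][2] = 4 * (4) = 16
4P =
[      -40         0        40 ]
[       16       -40        -4 ]
[       44        -4        16 ]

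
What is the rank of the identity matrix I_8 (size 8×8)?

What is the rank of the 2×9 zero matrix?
rank(I_8) = 8, rank(0) = 0

The identity I_8 has 8 columns that are the standard basis vectors e_1, …, e_8. These are linearly independent, so all 8 columns are pivots and rank(I_8) = 8.
The 2×9 zero matrix has every entry zero, so every row is the zero row and there are no pivots; rank(0) = 0.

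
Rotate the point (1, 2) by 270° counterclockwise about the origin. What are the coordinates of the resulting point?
(2, -1)

Rotation matrix R(θ) = [[cos θ, -sin θ], [sin θ, cos θ]]; for θ = 270°:
R = [[0, 1], [-1, 0]]
Result: R × [1, 2]ᵀ = [0·1 + (1)·2, -1·1 + (0)·2]ᵀ = (2, -1)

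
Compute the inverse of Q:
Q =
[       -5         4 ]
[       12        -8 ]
det(Q) = -8
Q⁻¹ =
[        1       1/2 ]
[      3/2       5/8 ]

For a 2×2 matrix Q = [[a, b], [c, d]] with det(Q) ≠ 0, Q⁻¹ = (1/det(Q)) * [[d, -b], [-c, a]].
det(Q) = (-5)*(-8) - (4)*(12) = 40 - 48 = -8.
Q⁻¹ = (1/-8) * [[-8, -4], [-12, -5]].
Dividing each entry by -8 and reducing:
Q⁻¹ =
[        1       1/2 ]
[      3/2       5/8 ]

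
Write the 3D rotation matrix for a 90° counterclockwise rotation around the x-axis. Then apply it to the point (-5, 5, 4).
R = [[1, 0, 0], [0, 0, -1], [0, 1, 0]]; R·(-5, 5, 4) = (-5, -4, 5)

Rotation matrix for 90° around x-axis:
cos(90°) = 0, sin(90°) = 1
R = [[1, 0, 0], [0, 0, -1], [0, 1, 0]]
Apply to (-5, 5, 4): R·[-5, 5, 4]ᵀ = (-5, -4, 5)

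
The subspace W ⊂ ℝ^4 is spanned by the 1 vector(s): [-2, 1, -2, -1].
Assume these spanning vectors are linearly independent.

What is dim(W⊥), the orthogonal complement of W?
dim(W⊥) = 3

For any subspace W of ℝ^n, dim(W) + dim(W⊥) = n (the whole-space dimension).
Here the given 1 vectors are linearly independent, so dim(W) = 1.
Thus dim(W⊥) = n - dim(W) = 4 - 1 = 3.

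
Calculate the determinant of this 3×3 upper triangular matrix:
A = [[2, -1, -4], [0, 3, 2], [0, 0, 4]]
24

The determinant of a triangular matrix is the product of its diagonal entries (the off-diagonal entries above the diagonal do not affect it).
det(A) = (2) * (3) * (4) = 24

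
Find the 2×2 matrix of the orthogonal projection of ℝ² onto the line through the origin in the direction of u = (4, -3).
[[16/25, -12/25], [-12/25, 9/25]]

The orthogonal projection onto the line spanned by a nonzero vector u = (a, b) has matrix P = (u uᵀ) / (uᵀ u) = (1/(a² + b²)) · [[a², ab], [ab, b²]].
Here u = (4, -3), so a² + b² = 16 + 9 = 25.
P = (1/25) · [[16, -12], [-12, 9]] = [[16/25, -12/25], [-12/25, 9/25]].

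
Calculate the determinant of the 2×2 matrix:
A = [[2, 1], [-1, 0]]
1

For A = [[a, b], [c, d]], det(A) = a*d - b*c.
det(A) = (2)*(0) - (1)*(-1) = 0 - -1 = 1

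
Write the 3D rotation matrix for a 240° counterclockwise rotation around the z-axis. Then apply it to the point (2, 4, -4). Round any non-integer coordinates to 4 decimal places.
R = [[-1/2, √3/2, 0], [-√3/2, -1/2, 0], [0, 0, 1]]; R·(2, 4, -4) = (2.4641, -3.7321, -4.0000)

Rotation matrix for 240° around z-axis:
cos(240°) = -1/2, sin(240°) = -√3/2
R = [[-1/2, √3/2, 0], [-√3/2, -1/2, 0], [0, 0, 1]]
Apply to (2, 4, -4): R·[2, 4, -4]ᵀ = (2.4641, -3.7321, -4.0000)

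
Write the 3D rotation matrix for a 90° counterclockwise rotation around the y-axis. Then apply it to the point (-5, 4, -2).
R = [[0, 0, 1], [0, 1, 0], [-1, 0, 0]]; R·(-5, 4, -2) = (-2, 4, 5)

Rotation matrix for 90° around y-axis:
cos(90°) = 0, sin(90°) = 1
R = [[0, 0, 1], [0, 1, 0], [-1, 0, 0]]
Apply to (-5, 4, -2): R·[-5, 4, -2]ᵀ = (-2, 4, 5)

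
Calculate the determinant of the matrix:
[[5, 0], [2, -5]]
-25

For a 2×2 matrix [[a, b], [c, d]], det = ad - bc
det = (5)(-5) - (0)(2) = -25 - 0 = -25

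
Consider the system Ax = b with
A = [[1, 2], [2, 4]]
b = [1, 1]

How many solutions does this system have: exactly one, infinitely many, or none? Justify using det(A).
No solution

det(A) = (1)*(4) - (2)*(2) = 0, so A is singular.
The column space of A is span(column 1) = span([1, 2]).
b = [1, 1] is not a scalar multiple of column 1, so b ∉ column space and the system is inconsistent — no solution.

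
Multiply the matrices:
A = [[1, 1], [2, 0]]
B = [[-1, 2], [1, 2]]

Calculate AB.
[[0, 4], [-2, 4]]

Each entry (i,j) of AB = sum over k of A[i][k]*B[k][j].
(AB)[0][0] = (1)*(-1) + (1)*(1) = 0
(AB)[0][1] = (1)*(2) + (1)*(2) = 4
(AB)[1][0] = (2)*(-1) + (0)*(1) = -2
(AB)[1][1] = (2)*(2) + (0)*(2) = 4
AB = [[0, 4], [-2, 4]]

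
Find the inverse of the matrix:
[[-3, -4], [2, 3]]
[[-3, -4], [2, 3]]

For [[a,b],[c,d]], inverse = (1/det)·[[d,-b],[-c,a]]
det = -3·3 - -4·2 = -1
Inverse = (1/-1)·[[3, 4], [-2, -3]]
        = [[-3, -4], [2, 3]]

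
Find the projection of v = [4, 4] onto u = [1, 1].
[4, 4]

The projection of v onto u is proj_u(v) = ((v·u) / (u·u)) · u.
v·u = (4)*(1) + (4)*(1) = 8.
u·u = (1)*(1) + (1)*(1) = 2.
coefficient = 8 / 2 = 4.
proj_u(v) = 4 · [1, 1] = [4, 4].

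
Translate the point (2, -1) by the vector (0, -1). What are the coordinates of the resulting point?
(2, -2)

Translation by (0, -1):
x' = 2 + 0 = 2
y' = -1 + -1 = -2
Homogeneous matrix: [[1, 0, 0], [0, 1, -1], [0, 0, 1]]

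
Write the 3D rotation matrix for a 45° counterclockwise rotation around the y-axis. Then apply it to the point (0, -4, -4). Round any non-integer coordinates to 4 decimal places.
R = [[√2/2, 0, √2/2], [0, 1, 0], [-√2/2, 0, √2/2]]; R·(0, -4, -4) = (-2.8284, -4.0000, -2.8284)

Rotation matrix for 45° around y-axis:
cos(45°) = √2/2, sin(45°) = √2/2
R = [[√2/2, 0, √2/2], [0, 1, 0], [-√2/2, 0, √2/2]]
Apply to (0, -4, -4): R·[0, -4, -4]ᵀ = (-2.8284, -4.0000, -2.8284)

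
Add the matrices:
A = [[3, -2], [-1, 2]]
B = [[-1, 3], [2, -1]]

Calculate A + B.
[[2, 1], [1, 1]]

Add corresponding elements:
(3)+(-1)=2
(-2)+(3)=1
(-1)+(2)=1
(2)+(-1)=1
A + B = [[2, 1], [1, 1]]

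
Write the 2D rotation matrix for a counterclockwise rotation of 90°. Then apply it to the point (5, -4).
R = [[0, -1], [1, 0]]; R·(5, -4) = (4, 5)

Rotation matrix formula: R(θ) = [[cos θ, -sin θ], [sin θ, cos θ]]
For θ = 90°:
cos(90°) = 0
sin(90°) = 1
R = [[0, -1], [1, 0]]
Apply to (5, -4): [0·5 + (-1)·-4, 1·5 + 0·-4] = (4, 5)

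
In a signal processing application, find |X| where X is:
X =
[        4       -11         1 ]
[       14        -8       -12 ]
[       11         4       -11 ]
det(X) = 446

Expand along row 0 (cofactor expansion): det(X) = a*(e*i - f*h) - b*(d*i - f*g) + c*(d*h - e*g), where the 3×3 is [[a, b, c], [d, e, f], [g, h, i]].
Minor M_00 = (-8)*(-11) - (-12)*(4) = 88 + 48 = 136.
Minor M_01 = (14)*(-11) - (-12)*(11) = -154 + 132 = -22.
Minor M_02 = (14)*(4) - (-8)*(11) = 56 + 88 = 144.
det(X) = (4)*(136) - (-11)*(-22) + (1)*(144) = 544 - 242 + 144 = 446.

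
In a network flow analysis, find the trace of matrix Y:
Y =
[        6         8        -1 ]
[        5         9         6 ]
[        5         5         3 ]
tr(Y) = 6 + 9 + 3 = 18

The trace of a square matrix is the sum of its diagonal entries.
Diagonal entries of Y: Y[0][0] = 6, Y[1][1] = 9, Y[2][2] = 3.
tr(Y) = 6 + 9 + 3 = 18.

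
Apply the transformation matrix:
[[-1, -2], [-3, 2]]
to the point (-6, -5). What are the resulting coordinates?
(16, 8)

Matrix multiplication:
[[-1, -2], [-3, 2]] × [-6, -5]ᵀ
= [-1×-6 + -2×-5, -3×-6 + 2×-5]ᵀ
= [16.0000, 8.0000]ᵀ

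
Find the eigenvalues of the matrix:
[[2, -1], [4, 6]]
λ = 4 and λ = 4

Characteristic equation: det(A - λI) = 0
λ² - (trace)λ + (det) = 0
λ² - (8)λ + (16) = 0
λ² - 8λ + 16 = 0
Solving: λ = 4, 4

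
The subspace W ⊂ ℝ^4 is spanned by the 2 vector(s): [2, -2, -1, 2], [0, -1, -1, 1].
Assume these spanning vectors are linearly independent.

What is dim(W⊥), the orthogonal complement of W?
dim(W⊥) = 2

For any subspace W of ℝ^n, dim(W) + dim(W⊥) = n (the whole-space dimension).
Here the given 2 vectors are linearly independent, so dim(W) = 2.
Thus dim(W⊥) = n - dim(W) = 4 - 2 = 2.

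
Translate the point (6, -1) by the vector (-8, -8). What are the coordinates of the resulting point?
(-2, -9)

Translation by (-8, -8):
x' = 6 + -8 = -2
y' = -1 + -8 = -9
Homogeneous matrix: [[1, 0, -8], [0, 1, -8], [0, 0, 1]]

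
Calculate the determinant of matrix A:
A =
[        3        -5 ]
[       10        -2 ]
det(A) = 44

For a 2×2 matrix [[a, b], [c, d]], det = a*d - b*c.
det(A) = (3)*(-2) - (-5)*(10) = -6 + 50 = 44.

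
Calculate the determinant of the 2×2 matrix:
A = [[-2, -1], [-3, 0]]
-3

For A = [[a, b], [c, d]], det(A) = a*d - b*c.
det(A) = (-2)*(0) - (-1)*(-3) = 0 - 3 = -3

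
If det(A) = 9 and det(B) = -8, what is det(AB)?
-72

Use the multiplicative property of determinants: det(AB) = det(A)*det(B).
det(AB) = (9)*(-8) = -72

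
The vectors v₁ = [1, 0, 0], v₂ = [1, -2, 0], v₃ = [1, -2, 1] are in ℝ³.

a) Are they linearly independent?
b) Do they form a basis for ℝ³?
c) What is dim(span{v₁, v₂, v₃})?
Yes independent, yes basis, dim = 3

Stack v₁, v₂, v₃ as rows of a 3×3 matrix.
[[1, 0, 0]; [1, -2, 0]; [1, -2, 1]] is already lower triangular with nonzero diagonal entries (1, -2, 1), so its determinant is the product of the diagonal entries, det = (1)·(-2)·(1) = -2 ≠ 0, and the rows are linearly independent.
Three linearly independent vectors in ℝ³ form a basis for ℝ³, so dim(span{v₁,v₂,v₃}) = 3.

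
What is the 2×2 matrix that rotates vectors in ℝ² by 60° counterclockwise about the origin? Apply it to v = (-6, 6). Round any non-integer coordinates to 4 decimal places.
R = [[1/2, -√3/2], [√3/2, 1/2]]; R·v = (-8.1962, -2.1962)

A counterclockwise rotation by angle θ in ℝ² has matrix R(θ) = [[cos θ, -sin θ], [sin θ, cos θ]].
For θ = 60°: cos θ = 1/2, sin θ = √3/2.
R(60°) = [[1/2, -√3/2], [√3/2, 1/2]].
R·v = [1/2·-6 + (-√3/2)·6, √3/2·-6 + 1/2·6] = (-8.1962, -2.1962).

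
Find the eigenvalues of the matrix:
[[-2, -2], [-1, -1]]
λ = -3 and λ = 0

Characteristic equation: det(A - λI) = 0
λ² - (trace)λ + (det) = 0
λ² - (-3)λ + (0) = 0
λ² + 3λ + 0 = 0
Solving: λ = -3, 0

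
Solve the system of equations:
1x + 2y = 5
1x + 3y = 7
x = 1, y = 2

Use elimination (row reduction):
Equation 1: 1x + 2y = 5.
Equation 2: 1x + 3y = 7.
Multiply Eq1 by 1 and Eq2 by 1: 1x + 2y = 5;  1x + 3y = 7.
Subtract: (1)y = 2, so y = 2.
Back-substitute into Eq1: 1x + 2*(2) = 5, so x = 1.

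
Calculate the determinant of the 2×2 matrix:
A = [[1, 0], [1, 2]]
2

For A = [[a, b], [c, d]], det(A) = a*d - b*c.
det(A) = (1)*(2) - (0)*(1) = 2 - 0 = 2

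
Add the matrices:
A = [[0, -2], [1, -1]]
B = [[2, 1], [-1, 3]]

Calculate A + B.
[[2, -1], [0, 2]]

Add corresponding elements:
(0)+(2)=2
(-2)+(1)=-1
(1)+(-1)=0
(-1)+(3)=2
A + B = [[2, -1], [0, 2]]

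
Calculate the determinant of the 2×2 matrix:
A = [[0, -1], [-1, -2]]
-1

For A = [[a, b], [c, d]], det(A) = a*d - b*c.
det(A) = (0)*(-2) - (-1)*(-1) = 0 - 1 = -1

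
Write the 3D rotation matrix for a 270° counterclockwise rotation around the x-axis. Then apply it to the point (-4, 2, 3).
R = [[1, 0, 0], [0, 0, 1], [0, -1, 0]]; R·(-4, 2, 3) = (-4, 3, -2)

Rotation matrix for 270° around x-axis:
cos(270°) = 0, sin(270°) = -1
R = [[1, 0, 0], [0, 0, 1], [0, -1, 0]]
Apply to (-4, 2, 3): R·[-4, 2, 3]ᵀ = (-4, 3, -2)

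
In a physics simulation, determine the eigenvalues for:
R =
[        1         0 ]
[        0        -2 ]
λ = -2, 1

Solve det(R - λI) = 0. For a 2×2 matrix the characteristic equation is λ² - (trace)λ + det = 0.
trace(R) = a + d = 1 - 2 = -1.
det(R) = a*d - b*c = (1)*(-2) - (0)*(0) = -2 - 0 = -2.
Characteristic equation: λ² - (-1)λ + (-2) = 0.
Discriminant = (-1)² - 4*(-2) = 1 + 8 = 9.
λ = (-1 ± √9) / 2 = (-1 ± 3) / 2 = -2, 1.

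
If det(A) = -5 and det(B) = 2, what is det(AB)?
-10

Use the multiplicative property of determinants: det(AB) = det(A)*det(B).
det(AB) = (-5)*(2) = -10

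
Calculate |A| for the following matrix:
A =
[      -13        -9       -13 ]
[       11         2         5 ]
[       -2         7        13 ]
det(A) = 441

Expand along row 0 (cofactor expansion): det(A) = a*(e*i - f*h) - b*(d*i - f*g) + c*(d*h - e*g), where the 3×3 is [[a, b, c], [d, e, f], [g, h, i]].
Minor M_00 = (2)*(13) - (5)*(7) = 26 - 35 = -9.
Minor M_01 = (11)*(13) - (5)*(-2) = 143 + 10 = 153.
Minor M_02 = (11)*(7) - (2)*(-2) = 77 + 4 = 81.
det(A) = (-13)*(-9) - (-9)*(153) + (-13)*(81) = 117 + 1377 - 1053 = 441.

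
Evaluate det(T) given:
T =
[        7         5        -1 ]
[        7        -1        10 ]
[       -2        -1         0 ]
det(T) = -21

Expand along row 0 (cofactor expansion): det(T) = a*(e*i - f*h) - b*(d*i - f*g) + c*(d*h - e*g), where the 3×3 is [[a, b, c], [d, e, f], [g, h, i]].
Minor M_00 = (-1)*(0) - (10)*(-1) = 0 + 10 = 10.
Minor M_01 = (7)*(0) - (10)*(-2) = 0 + 20 = 20.
Minor M_02 = (7)*(-1) - (-1)*(-2) = -7 - 2 = -9.
det(T) = (7)*(10) - (5)*(20) + (-1)*(-9) = 70 - 100 + 9 = -21.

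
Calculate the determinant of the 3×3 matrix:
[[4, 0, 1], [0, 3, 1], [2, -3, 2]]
30

Expansion along first row:
det = 4·det([[3,1],[-3,2]]) - 0·det([[0,1],[2,2]]) + 1·det([[0,3],[2,-3]])
    = 4·(3·2 - 1·-3) - 0·(0·2 - 1·2) + 1·(0·-3 - 3·2)
    = 4·9 - 0·-2 + 1·-6
    = 36 + 0 + -6 = 30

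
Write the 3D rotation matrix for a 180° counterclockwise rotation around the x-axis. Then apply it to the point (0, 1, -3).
R = [[1, 0, 0], [0, -1, 0], [0, 0, -1]]; R·(0, 1, -3) = (0, -1, 3)

Rotation matrix for 180° around x-axis:
cos(180°) = -1, sin(180°) = 0
R = [[1, 0, 0], [0, -1, 0], [0, 0, -1]]
Apply to (0, 1, -3): R·[0, 1, -3]ᵀ = (0, -1, 3)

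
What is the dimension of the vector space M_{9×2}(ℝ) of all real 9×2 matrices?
Dimension = 18

A real 9×2 matrix is determined by its 9·2 = 18 independent entries.
A standard basis is {E_ij : 1 ≤ i ≤ 9, 1 ≤ j ≤ 2}, where E_ij has a 1 in position (i, j) and 0 elsewhere — there are 18 such matrices, and they are linearly independent and span M_{9×2}(ℝ).
Therefore dim(M_{9×2}(ℝ)) = 18.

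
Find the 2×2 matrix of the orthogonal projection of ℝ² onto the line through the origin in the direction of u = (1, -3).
[[1/10, -3/10], [-3/10, 9/10]]

The orthogonal projection onto the line spanned by a nonzero vector u = (a, b) has matrix P = (u uᵀ) / (uᵀ u) = (1/(a² + b²)) · [[a², ab], [ab, b²]].
Here u = (1, -3), so a² + b² = 1 + 9 = 10.
P = (1/10) · [[1, -3], [-3, 9]] = [[1/10, -3/10], [-3/10, 9/10]].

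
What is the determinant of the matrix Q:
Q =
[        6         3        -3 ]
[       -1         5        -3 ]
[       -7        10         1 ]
det(Q) = 201

Expand along row 0 (cofactor expansion): det(Q) = a*(e*i - f*h) - b*(d*i - f*g) + c*(d*h - e*g), where the 3×3 is [[a, b, c], [d, e, f], [g, h, i]].
Minor M_00 = (5)*(1) - (-3)*(10) = 5 + 30 = 35.
Minor M_01 = (-1)*(1) - (-3)*(-7) = -1 - 21 = -22.
Minor M_02 = (-1)*(10) - (5)*(-7) = -10 + 35 = 25.
det(Q) = (6)*(35) - (3)*(-22) + (-3)*(25) = 210 + 66 - 75 = 201.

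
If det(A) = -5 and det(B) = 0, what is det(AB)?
0

Use the multiplicative property of determinants: det(AB) = det(A)*det(B).
det(AB) = (-5)*(0) = 0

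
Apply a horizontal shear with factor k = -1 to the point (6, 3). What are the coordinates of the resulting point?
(3, 3)

Shear matrix for horizontal shear with factor k = -1:
[[1, -1], [0, 1]]
Result: (6, 3) → (3, 3)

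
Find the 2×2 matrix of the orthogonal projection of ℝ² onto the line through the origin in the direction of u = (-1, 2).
[[1/5, -2/5], [-2/5, 4/5]]

The orthogonal projection onto the line spanned by a nonzero vector u = (a, b) has matrix P = (u uᵀ) / (uᵀ u) = (1/(a² + b²)) · [[a², ab], [ab, b²]].
Here u = (-1, 2), so a² + b² = 1 + 4 = 5.
P = (1/5) · [[1, -2], [-2, 4]] = [[1/5, -2/5], [-2/5, 4/5]].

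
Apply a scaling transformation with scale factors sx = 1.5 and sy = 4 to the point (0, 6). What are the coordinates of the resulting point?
(0.0, 24)

Scaling matrix:
[[1.50, 0], [0, 4]]
Result: (0 × 1.5, 6 × 4) = (0.0, 24)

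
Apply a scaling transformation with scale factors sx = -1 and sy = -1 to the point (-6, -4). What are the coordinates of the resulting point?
(6, 4)

Scaling matrix:
[[-1, 0], [0, -1]]
Result: (-6 × -1, -4 × -1) = (6, 4)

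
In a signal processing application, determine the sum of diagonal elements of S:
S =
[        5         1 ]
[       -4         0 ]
tr(S) = 5 + 0 = 5

The trace of a square matrix is the sum of its diagonal entries.
Diagonal entries of S: S[0][0] = 5, S[1][1] = 0.
tr(S) = 5 + 0 = 5.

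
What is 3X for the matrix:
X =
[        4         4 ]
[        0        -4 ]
3X =
[       12        12 ]
[        0       -12 ]

Scalar multiplication is elementwise: (3X)[i][j] = 3 * X[i][j].
  (3X)[0][0] = 3 * (4) = 12
  (3X)[0][1] = 3 * (4) = 12
  (3X)[1][0] = 3 * (0) = 0
  (3X)[1][1] = 3 * (-4) = -12
3X =
[       12        12 ]
[        0       -12 ]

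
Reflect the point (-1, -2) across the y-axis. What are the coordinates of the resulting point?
(1, -2)

Reflection across y-axis: (-1, -2) → (1, -2)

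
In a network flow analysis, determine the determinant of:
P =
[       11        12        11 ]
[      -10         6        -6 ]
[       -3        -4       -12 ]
det(P) = -1642

Expand along row 0 (cofactor expansion): det(P) = a*(e*i - f*h) - b*(d*i - f*g) + c*(d*h - e*g), where the 3×3 is [[a, b, c], [d, e, f], [g, h, i]].
Minor M_00 = (6)*(-12) - (-6)*(-4) = -72 - 24 = -96.
Minor M_01 = (-10)*(-12) - (-6)*(-3) = 120 - 18 = 102.
Minor M_02 = (-10)*(-4) - (6)*(-3) = 40 + 18 = 58.
det(P) = (11)*(-96) - (12)*(102) + (11)*(58) = -1056 - 1224 + 638 = -1642.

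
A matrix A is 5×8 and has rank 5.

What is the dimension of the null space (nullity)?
3

The rank-nullity theorem for an m×n matrix states:
rank(A) + nullity(A) = n (the number of columns).
Here n = 8 and rank(A) = 5, so nullity(A) = 8 - 5 = 3.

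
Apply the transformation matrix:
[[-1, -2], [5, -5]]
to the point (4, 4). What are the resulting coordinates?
(-12, 0)

Matrix multiplication:
[[-1, -2], [5, -5]] × [4, 4]ᵀ
= [-1×4 + -2×4, 5×4 + -5×4]ᵀ
= [-12.0000, 0.0000]ᵀ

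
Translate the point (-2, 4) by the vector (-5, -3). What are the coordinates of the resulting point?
(-7, 1)

Translation by (-5, -3):
x' = -2 + -5 = -7
y' = 4 + -3 = 1
Homogeneous matrix: [[1, 0, -5], [0, 1, -3], [0, 0, 1]]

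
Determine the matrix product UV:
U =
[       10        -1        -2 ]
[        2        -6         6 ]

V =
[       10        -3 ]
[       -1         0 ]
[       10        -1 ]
UV =
[       81       -28 ]
[       86       -12 ]

Matrix multiplication: (UV)[i][j] = sum over k of U[i][k] * V[k][j].
  (UV)[0][0] = (10)*(10) + (-1)*(-1) + (-2)*(10) = 81
  (UV)[0][1] = (10)*(-3) + (-1)*(0) + (-2)*(-1) = -28
  (UV)[1][0] = (2)*(10) + (-6)*(-1) + (6)*(10) = 86
  (UV)[1][1] = (2)*(-3) + (-6)*(0) + (6)*(-1) = -12
UV =
[       81       -28 ]
[       86       -12 ]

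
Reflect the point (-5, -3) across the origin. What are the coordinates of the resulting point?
(5, 3)

Reflection across origin: (-5, -3) → (5, 3)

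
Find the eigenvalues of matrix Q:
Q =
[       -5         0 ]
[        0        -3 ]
λ = -5, -3

Solve det(Q - λI) = 0. For a 2×2 matrix the characteristic equation is λ² - (trace)λ + det = 0.
trace(Q) = a + d = -5 - 3 = -8.
det(Q) = a*d - b*c = (-5)*(-3) - (0)*(0) = 15 - 0 = 15.
Characteristic equation: λ² - (-8)λ + (15) = 0.
Discriminant = (-8)² - 4*(15) = 64 - 60 = 4.
λ = (-8 ± √4) / 2 = (-8 ± 2) / 2 = -5, -3.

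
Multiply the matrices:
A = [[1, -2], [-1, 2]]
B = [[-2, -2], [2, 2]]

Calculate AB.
[[-6, -6], [6, 6]]

Each entry (i,j) of AB = sum over k of A[i][k]*B[k][j].
(AB)[0][0] = (1)*(-2) + (-2)*(2) = -6
(AB)[0][1] = (1)*(-2) + (-2)*(2) = -6
(AB)[1][0] = (-1)*(-2) + (2)*(2) = 6
(AB)[1][1] = (-1)*(-2) + (2)*(2) = 6
AB = [[-6, -6], [6, 6]]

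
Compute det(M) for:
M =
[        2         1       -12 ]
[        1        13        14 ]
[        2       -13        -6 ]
det(M) = 710

Expand along row 0 (cofactor expansion): det(M) = a*(e*i - f*h) - b*(d*i - f*g) + c*(d*h - e*g), where the 3×3 is [[a, b, c], [d, e, f], [g, h, i]].
Minor M_00 = (13)*(-6) - (14)*(-13) = -78 + 182 = 104.
Minor M_01 = (1)*(-6) - (14)*(2) = -6 - 28 = -34.
Minor M_02 = (1)*(-13) - (13)*(2) = -13 - 26 = -39.
det(M) = (2)*(104) - (1)*(-34) + (-12)*(-39) = 208 + 34 + 468 = 710.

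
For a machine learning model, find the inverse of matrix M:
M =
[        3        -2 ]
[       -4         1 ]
det(M) = -5
M⁻¹ =
[     -1/5      -2/5 ]
[     -4/5      -3/5 ]

For a 2×2 matrix M = [[a, b], [c, d]] with det(M) ≠ 0, M⁻¹ = (1/det(M)) * [[d, -b], [-c, a]].
det(M) = (3)*(1) - (-2)*(-4) = 3 - 8 = -5.
M⁻¹ = (1/-5) * [[1, 2], [4, 3]].
Dividing each entry by -5 and reducing:
M⁻¹ =
[     -1/5      -2/5 ]
[     -4/5      -3/5 ]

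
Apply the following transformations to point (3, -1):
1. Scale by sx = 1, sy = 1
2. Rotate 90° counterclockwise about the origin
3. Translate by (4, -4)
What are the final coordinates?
(5, -1)

Step 1: Scale → (3, -1)
Step 2: Rotate 90° → (1, 3)
Step 3: Translate → (5, -1)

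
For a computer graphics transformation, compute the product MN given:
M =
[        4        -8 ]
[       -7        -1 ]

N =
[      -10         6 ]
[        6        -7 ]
MN =
[      -88        80 ]
[       64       -35 ]

Matrix multiplication: (MN)[i][j] = sum over k of M[i][k] * N[k][j].
  (MN)[0][0] = (4)*(-10) + (-8)*(6) = -88
  (MN)[0][1] = (4)*(6) + (-8)*(-7) = 80
  (MN)[1][0] = (-7)*(-10) + (-1)*(6) = 64
  (MN)[1][1] = (-7)*(6) + (-1)*(-7) = -35
MN =
[      -88        80 ]
[       64       -35 ]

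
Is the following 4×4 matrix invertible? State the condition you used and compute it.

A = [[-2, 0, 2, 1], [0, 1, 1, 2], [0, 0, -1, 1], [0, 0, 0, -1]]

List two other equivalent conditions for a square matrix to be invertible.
Yes, invertible; det(A) = -2 ≠ 0. Equivalent conditions: rank(A) = 4; Ax = 0 has only the trivial solution; 0 is not an eigenvalue; the columns of A are linearly independent.

To check invertibility, compute det(A).
The given matrix is triangular, so det(A) equals the product of its diagonal entries = -2 ≠ 0.
Since det(A) ≠ 0, A is invertible.
Equivalent conditions for a square matrix A to be invertible:
- rank(A) = 4 (full rank).
- The homogeneous system Ax = 0 has only the trivial solution x = 0.
- 0 is not an eigenvalue of A.
- The columns (equivalently rows) of A are linearly independent.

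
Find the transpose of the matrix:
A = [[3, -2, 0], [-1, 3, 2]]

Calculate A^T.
[[3, -1], [-2, 3], [0, 2]]

The transpose sends entry (i,j) to (j,i); rows become columns.
Row 0 of A: [3, -2, 0] -> column 0 of A^T.
Row 1 of A: [-1, 3, 2] -> column 1 of A^T.
A^T = [[3, -1], [-2, 3], [0, 2]]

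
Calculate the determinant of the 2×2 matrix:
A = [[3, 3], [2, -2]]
-12

For A = [[a, b], [c, d]], det(A) = a*d - b*c.
det(A) = (3)*(-2) - (3)*(2) = -6 - 6 = -12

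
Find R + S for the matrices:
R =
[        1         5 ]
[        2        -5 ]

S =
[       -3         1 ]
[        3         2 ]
R + S =
[       -2         6 ]
[        5        -3 ]

Matrix addition is elementwise: (R+S)[i][j] = R[i][j] + S[i][j].
  (R+S)[0][0] = (1) + (-3) = -2
  (R+S)[0][1] = (5) + (1) = 6
  (R+S)[1][0] = (2) + (3) = 5
  (R+S)[1][1] = (-5) + (2) = -3
R + S =
[       -2         6 ]
[        5        -3 ]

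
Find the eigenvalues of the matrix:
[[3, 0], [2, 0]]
λ = 0 and λ = 3

Characteristic equation: det(A - λI) = 0
λ² - (trace)λ + (det) = 0
λ² - (3)λ + (0) = 0
λ² - 3λ + 0 = 0
Solving: λ = 0, 3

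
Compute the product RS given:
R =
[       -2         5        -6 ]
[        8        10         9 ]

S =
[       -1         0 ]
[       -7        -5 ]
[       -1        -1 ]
RS =
[      -27       -19 ]
[      -87       -59 ]

Matrix multiplication: (RS)[i][j] = sum over k of R[i][k] * S[k][j].
  (RS)[0][0] = (-2)*(-1) + (5)*(-7) + (-6)*(-1) = -27
  (RS)[0][1] = (-2)*(0) + (5)*(-5) + (-6)*(-1) = -19
  (RS)[1][0] = (8)*(-1) + (10)*(-7) + (9)*(-1) = -87
  (RS)[1][1] = (8)*(0) + (10)*(-5) + (9)*(-1) = -59
RS =
[      -27       -19 ]
[      -87       -59 ]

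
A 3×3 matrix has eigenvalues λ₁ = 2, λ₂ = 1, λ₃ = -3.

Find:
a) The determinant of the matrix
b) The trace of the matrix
det = -6, trace = 0

Two standard eigenvalue identities:
- det(A) equals the product of the eigenvalues (counted with multiplicity).
- trace(A) equals the sum of the eigenvalues.
det(A) = (2)*(1)*(-3) = -6.
trace(A) = 2 + 1 - 3 = 0.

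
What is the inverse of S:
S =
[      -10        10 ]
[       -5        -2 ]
det(S) = 70
S⁻¹ =
[    -1/35      -1/7 ]
[     1/14      -1/7 ]

For a 2×2 matrix S = [[a, b], [c, d]] with det(S) ≠ 0, S⁻¹ = (1/det(S)) * [[d, -b], [-c, a]].
det(S) = (-10)*(-2) - (10)*(-5) = 20 + 50 = 70.
S⁻¹ = (1/70) * [[-2, -10], [5, -10]].
Dividing each entry by 70 and reducing:
S⁻¹ =
[    -1/35      -1/7 ]
[     1/14      -1/7 ]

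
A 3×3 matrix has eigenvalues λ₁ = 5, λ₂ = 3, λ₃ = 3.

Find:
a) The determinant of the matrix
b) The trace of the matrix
det = 45, trace = 11

Two standard eigenvalue identities:
- det(A) equals the product of the eigenvalues (counted with multiplicity).
- trace(A) equals the sum of the eigenvalues.
det(A) = (5)*(3)*(3) = 45.
trace(A) = 5 + 3 + 3 = 11.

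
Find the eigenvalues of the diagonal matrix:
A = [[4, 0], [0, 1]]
λ₁ = 4, λ₂ = 1

The characteristic polynomial of A is det(A - λI) = (4 - λ)(1 - λ) = 0.
The roots are λ = 4 and λ = 1, so the eigenvalues are the diagonal entries.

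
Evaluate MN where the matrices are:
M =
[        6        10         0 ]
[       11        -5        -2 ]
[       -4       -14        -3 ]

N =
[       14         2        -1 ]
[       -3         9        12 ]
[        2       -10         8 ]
MN =
[       54       102       114 ]
[      165        -3       -87 ]
[      -20      -104      -188 ]

Matrix multiplication: (MN)[i][j] = sum over k of M[i][k] * N[k][j].
  (MN)[0][0] = (6)*(14) + (10)*(-3) + (0)*(2) = 54
  (MN)[0][1] = (6)*(2) + (10)*(9) + (0)*(-10) = 102
  (MN)[0][2] = (6)*(-1) + (10)*(12) + (0)*(8) = 114
  (MN)[1][0] = (11)*(14) + (-5)*(-3) + (-2)*(2) = 165
  (MN)[1][1] = (11)*(2) + (-5)*(9) + (-2)*(-10) = -3
  (MN)[1][2] = (11)*(-1) + (-5)*(12) + (-2)*(8) = -87
  (MN)[2][0] = (-4)*(14) + (-14)*(-3) + (-3)*(2) = -20
  (MN)[2][1] = (-4)*(2) + (-14)*(9) + (-3)*(-10) = -104
  (MN)[2][2] = (-4)*(-1) + (-14)*(12) + (-3)*(8) = -188
MN =
[       54       102       114 ]
[      165        -3       -87 ]
[      -20      -104      -188 ]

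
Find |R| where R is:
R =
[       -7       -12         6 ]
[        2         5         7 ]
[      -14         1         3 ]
det(R) = 1624

Expand along row 0 (cofactor expansion): det(R) = a*(e*i - f*h) - b*(d*i - f*g) + c*(d*h - e*g), where the 3×3 is [[a, b, c], [d, e, f], [g, h, i]].
Minor M_00 = (5)*(3) - (7)*(1) = 15 - 7 = 8.
Minor M_01 = (2)*(3) - (7)*(-14) = 6 + 98 = 104.
Minor M_02 = (2)*(1) - (5)*(-14) = 2 + 70 = 72.
det(R) = (-7)*(8) - (-12)*(104) + (6)*(72) = -56 + 1248 + 432 = 1624.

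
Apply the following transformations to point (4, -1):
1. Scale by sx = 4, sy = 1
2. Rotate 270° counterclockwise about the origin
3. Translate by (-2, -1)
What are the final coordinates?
(-3, -17)

Step 1: Scale → (16, -1)
Step 2: Rotate 270° → (-1, -16)
Step 3: Translate → (-3, -17)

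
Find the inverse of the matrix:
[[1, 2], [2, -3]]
[[3/7, 2/7], [2/7, -1/7]]

For [[a,b],[c,d]], inverse = (1/det)·[[d,-b],[-c,a]]
det = 1·-3 - 2·2 = -7
Inverse = (1/-7)·[[-3, -2], [-2, 1]]
        = [[3/7, 2/7], [2/7, -1/7]]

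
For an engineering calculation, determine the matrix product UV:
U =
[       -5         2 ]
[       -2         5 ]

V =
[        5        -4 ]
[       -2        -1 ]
UV =
[      -29        18 ]
[      -20         3 ]

Matrix multiplication: (UV)[i][j] = sum over k of U[i][k] * V[k][j].
  (UV)[0][0] = (-5)*(5) + (2)*(-2) = -29
  (UV)[0][1] = (-5)*(-4) + (2)*(-1) = 18
  (UV)[1][0] = (-2)*(5) + (5)*(-2) = -20
  (UV)[1][1] = (-2)*(-4) + (5)*(-1) = 3
UV =
[      -29        18 ]
[      -20         3 ]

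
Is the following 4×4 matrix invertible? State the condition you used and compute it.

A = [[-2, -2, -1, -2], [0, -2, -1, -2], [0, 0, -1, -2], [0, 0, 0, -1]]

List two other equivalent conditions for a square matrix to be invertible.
Yes, invertible; det(A) = 4 ≠ 0. Equivalent conditions: rank(A) = 4; Ax = 0 has only the trivial solution; 0 is not an eigenvalue; the columns of A are linearly independent.

To check invertibility, compute det(A).
The given matrix is triangular, so det(A) equals the product of its diagonal entries = 4 ≠ 0.
Since det(A) ≠ 0, A is invertible.
Equivalent conditions for a square matrix A to be invertible:
- rank(A) = 4 (full rank).
- The homogeneous system Ax = 0 has only the trivial solution x = 0.
- 0 is not an eigenvalue of A.
- The columns (equivalently rows) of A are linearly independent.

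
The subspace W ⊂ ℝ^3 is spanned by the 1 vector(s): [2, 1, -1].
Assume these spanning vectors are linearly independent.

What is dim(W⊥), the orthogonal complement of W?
dim(W⊥) = 2

For any subspace W of ℝ^n, dim(W) + dim(W⊥) = n (the whole-space dimension).
Here the given 1 vectors are linearly independent, so dim(W) = 1.
Thus dim(W⊥) = n - dim(W) = 3 - 1 = 2.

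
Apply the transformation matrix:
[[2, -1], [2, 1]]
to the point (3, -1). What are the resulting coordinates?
(7, 5)

Matrix multiplication:
[[2, -1], [2, 1]] × [3, -1]ᵀ
= [2×3 + -1×-1, 2×3 + 1×-1]ᵀ
= [7.0000, 5.0000]ᵀ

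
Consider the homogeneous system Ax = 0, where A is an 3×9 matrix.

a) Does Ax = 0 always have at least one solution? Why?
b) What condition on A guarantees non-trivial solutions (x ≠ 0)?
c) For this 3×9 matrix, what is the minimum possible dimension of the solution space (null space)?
a) Yes, x = 0 is always a solution. b) When A has linearly dependent columns (rank < n). c) Minimum nullity = 6.

a) x = 0 satisfies A·0 = 0, so the zero vector is always a solution.
b) Non-trivial solutions exist iff the columns of A are linearly dependent, equivalently rank(A) < n (the number of columns).
c) By rank-nullity, rank(A) + nullity(A) = n = 9. Since A has only 3 rows, rank(A) ≤ 3, so nullity(A) ≥ 9 - 3 = 6.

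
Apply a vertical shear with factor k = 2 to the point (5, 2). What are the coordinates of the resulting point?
(5, 12)

Shear matrix for vertical shear with factor k = 2:
[[1, 0], [2, 1]]
Result: (5, 2) → (5, 12)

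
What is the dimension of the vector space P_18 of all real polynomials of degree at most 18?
Dimension = 19

A polynomial of degree at most 18 can be written as a₀ + a₁x + a₂x² + … + a_18x^18, with 19 free coefficients a₀, …, a_18.
The set {1, x, x², …, x^18} is a basis: it spans P_18 (every such polynomial is a linear combination of these) and is linearly independent (a polynomial is zero iff all its coefficients are zero).
Therefore dim(P_18) = 18 + 1 = 19.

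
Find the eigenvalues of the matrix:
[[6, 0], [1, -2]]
λ = -2 and λ = 6

Characteristic equation: det(A - λI) = 0
λ² - (trace)λ + (det) = 0
λ² - (4)λ + (-12) = 0
λ² - 4λ - 12 = 0
Solving: λ = -2, 6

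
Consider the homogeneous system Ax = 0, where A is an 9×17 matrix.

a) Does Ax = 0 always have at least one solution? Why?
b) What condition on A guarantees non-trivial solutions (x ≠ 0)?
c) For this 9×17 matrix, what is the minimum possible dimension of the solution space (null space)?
a) Yes, x = 0 is always a solution. b) When A has linearly dependent columns (rank < n). c) Minimum nullity = 8.

a) x = 0 satisfies A·0 = 0, so the zero vector is always a solution.
b) Non-trivial solutions exist iff the columns of A are linearly dependent, equivalently rank(A) < n (the number of columns).
c) By rank-nullity, rank(A) + nullity(A) = n = 17. Since A has only 9 rows, rank(A) ≤ 9, so nullity(A) ≥ 17 - 9 = 8.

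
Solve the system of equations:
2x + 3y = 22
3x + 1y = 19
x = 5, y = 4

Use elimination (row reduction):
Equation 1: 2x + 3y = 22.
Equation 2: 3x + 1y = 19.
Multiply Eq1 by 3 and Eq2 by 2: 6x + 9y = 66;  6x + 2y = 38.
Subtract: (-7)y = -28, so y = 4.
Back-substitute into Eq1: 2x + 3*(4) = 22, so x = 5.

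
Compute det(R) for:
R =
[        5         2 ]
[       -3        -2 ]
det(R) = -4

For a 2×2 matrix [[a, b], [c, d]], det = a*d - b*c.
det(R) = (5)*(-2) - (2)*(-3) = -10 + 6 = -4.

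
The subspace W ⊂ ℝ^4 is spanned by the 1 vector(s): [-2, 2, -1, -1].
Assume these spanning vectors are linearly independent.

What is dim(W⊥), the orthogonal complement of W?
dim(W⊥) = 3

For any subspace W of ℝ^n, dim(W) + dim(W⊥) = n (the whole-space dimension).
Here the given 1 vectors are linearly independent, so dim(W) = 1.
Thus dim(W⊥) = n - dim(W) = 4 - 1 = 3.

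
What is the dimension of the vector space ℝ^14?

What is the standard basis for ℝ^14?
Dimension = 14; standard basis = {e_1, e_2, e_3, …, e_14}

ℝ^14 is the space of 14-tuples of real numbers; its dimension is 14.
The standard basis consists of 14 vectors: e_1, e_2, e_3, …, e_14, where e_i is the vector with 1 in position i and 0 elsewhere.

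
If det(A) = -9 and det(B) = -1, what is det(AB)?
9

Use the multiplicative property of determinants: det(AB) = det(A)*det(B).
det(AB) = (-9)*(-1) = 9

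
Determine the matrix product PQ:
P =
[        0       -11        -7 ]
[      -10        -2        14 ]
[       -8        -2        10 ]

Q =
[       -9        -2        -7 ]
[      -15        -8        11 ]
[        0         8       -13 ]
PQ =
[      165        32       -30 ]
[      120       148      -134 ]
[      102       112       -96 ]

Matrix multiplication: (PQ)[i][j] = sum over k of P[i][k] * Q[k][j].
  (PQ)[0][0] = (0)*(-9) + (-11)*(-15) + (-7)*(0) = 165
  (PQ)[0][1] = (0)*(-2) + (-11)*(-8) + (-7)*(8) = 32
  (PQ)[0][2] = (0)*(-7) + (-11)*(11) + (-7)*(-13) = -30
  (PQ)[1][0] = (-10)*(-9) + (-2)*(-15) + (14)*(0) = 120
  (PQ)[1][1] = (-10)*(-2) + (-2)*(-8) + (14)*(8) = 148
  (PQ)[1][2] = (-10)*(-7) + (-2)*(11) + (14)*(-13) = -134
  (PQ)[2][0] = (-8)*(-9) + (-2)*(-15) + (10)*(0) = 102
  (PQ)[2][1] = (-8)*(-2) + (-2)*(-8) + (10)*(8) = 112
  (PQ)[2][2] = (-8)*(-7) + (-2)*(11) + (10)*(-13) = -96
PQ =
[      165        32       -30 ]
[      120       148      -134 ]
[      102       112       -96 ]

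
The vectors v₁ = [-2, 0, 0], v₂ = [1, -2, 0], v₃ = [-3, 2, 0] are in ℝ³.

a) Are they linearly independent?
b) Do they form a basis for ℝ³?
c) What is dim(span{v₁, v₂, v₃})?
Not independent, not a basis, dim(span) = 2

Check whether v₃ can be written as a linear combination of v₁ and v₂.
v₃ = (1)·v₁ + (-1)·v₂ = [-3, 2, 0], so the three vectors are linearly dependent.
Thus they do not form a basis for ℝ³, and dim(span{v₁, v₂, v₃}) = 2 (spanned by v₁ and v₂).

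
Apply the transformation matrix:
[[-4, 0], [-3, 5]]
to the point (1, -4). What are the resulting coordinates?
(-4, -23)

Matrix multiplication:
[[-4, 0], [-3, 5]] × [1, -4]ᵀ
= [-4×1 + 0×-4, -3×1 + 5×-4]ᵀ
= [-4.0000, -23.0000]ᵀ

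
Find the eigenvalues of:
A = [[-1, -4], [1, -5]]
λ = -3, -3

Solve det(A - λI) = 0. For a 2×2 matrix this is λ² - (trace)λ + det = 0.
trace(A) = -1 - 5 = -6.
det(A) = (-1)*(-5) - (-4)*(1) = 5 + 4 = 9.
Characteristic equation: λ² - (-6)λ + (9) = 0.
Discriminant: (-6)² - 4*(9) = 36 - 36 = 0.
Roots: λ = (-6 ± √0) / 2 = -3, -3.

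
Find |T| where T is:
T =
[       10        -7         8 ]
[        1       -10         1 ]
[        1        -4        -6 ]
det(T) = 639

Expand along row 0 (cofactor expansion): det(T) = a*(e*i - f*h) - b*(d*i - f*g) + c*(d*h - e*g), where the 3×3 is [[a, b, c], [d, e, f], [g, h, i]].
Minor M_00 = (-10)*(-6) - (1)*(-4) = 60 + 4 = 64.
Minor M_01 = (1)*(-6) - (1)*(1) = -6 - 1 = -7.
Minor M_02 = (1)*(-4) - (-10)*(1) = -4 + 10 = 6.
det(T) = (10)*(64) - (-7)*(-7) + (8)*(6) = 640 - 49 + 48 = 639.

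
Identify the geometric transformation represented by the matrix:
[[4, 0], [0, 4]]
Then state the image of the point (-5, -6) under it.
uniform scaling by factor 4; image of (-5, -6) is (-20, -24)

This is a diagonal matrix with equal entries 4, so it scales both axes by the same factor 4.
The matrix [[4, 0], [0, 4]] represents: uniform scaling by factor 4.
Applying it to (-5, -6): [4·-5 + 0·-6, 0·-5 + 4·-6] = (-20, -24).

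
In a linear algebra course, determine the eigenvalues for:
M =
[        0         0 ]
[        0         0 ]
λ = 0, 0

Solve det(M - λI) = 0. For a 2×2 matrix the characteristic equation is λ² - (trace)λ + det = 0.
trace(M) = a + d = 0 + 0 = 0.
det(M) = a*d - b*c = (0)*(0) - (0)*(0) = 0 - 0 = 0.
Characteristic equation: λ² - (0)λ + (0) = 0.
Discriminant = (0)² - 4*(0) = 0 - 0 = 0.
λ = (0 ± √0) / 2 = (0 ± 0) / 2 = 0, 0.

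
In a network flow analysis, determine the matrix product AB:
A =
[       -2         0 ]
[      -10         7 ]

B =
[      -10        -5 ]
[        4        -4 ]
AB =
[       20        10 ]
[      128        22 ]

Matrix multiplication: (AB)[i][j] = sum over k of A[i][k] * B[k][j].
  (AB)[0][0] = (-2)*(-10) + (0)*(4) = 20
  (AB)[0][1] = (-2)*(-5) + (0)*(-4) = 10
  (AB)[1][0] = (-10)*(-10) + (7)*(4) = 128
  (AB)[1][1] = (-10)*(-5) + (7)*(-4) = 22
AB =
[       20        10 ]
[      128        22 ]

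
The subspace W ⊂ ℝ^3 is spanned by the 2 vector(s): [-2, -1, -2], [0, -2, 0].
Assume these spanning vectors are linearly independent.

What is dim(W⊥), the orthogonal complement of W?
dim(W⊥) = 1

For any subspace W of ℝ^n, dim(W) + dim(W⊥) = n (the whole-space dimension).
Here the given 2 vectors are linearly independent, so dim(W) = 2.
Thus dim(W⊥) = n - dim(W) = 3 - 2 = 1.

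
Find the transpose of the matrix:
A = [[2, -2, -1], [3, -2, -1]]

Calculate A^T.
[[2, 3], [-2, -2], [-1, -1]]

The transpose sends entry (i,j) to (j,i); rows become columns.
Row 0 of A: [2, -2, -1] -> column 0 of A^T.
Row 1 of A: [3, -2, -1] -> column 1 of A^T.
A^T = [[2, 3], [-2, -2], [-1, -1]]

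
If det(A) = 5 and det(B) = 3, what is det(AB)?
15

Use the multiplicative property of determinants: det(AB) = det(A)*det(B).
det(AB) = (5)*(3) = 15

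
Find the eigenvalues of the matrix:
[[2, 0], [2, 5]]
λ = 2 and λ = 5

Characteristic equation: det(A - λI) = 0
λ² - (trace)λ + (det) = 0
λ² - (7)λ + (10) = 0
λ² - 7λ + 10 = 0
Solving: λ = 2, 5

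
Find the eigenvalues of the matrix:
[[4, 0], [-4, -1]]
λ = -1 and λ = 4

Characteristic equation: det(A - λI) = 0
λ² - (trace)λ + (det) = 0
λ² - (3)λ + (-4) = 0
λ² - 3λ - 4 = 0
Solving: λ = -1, 4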